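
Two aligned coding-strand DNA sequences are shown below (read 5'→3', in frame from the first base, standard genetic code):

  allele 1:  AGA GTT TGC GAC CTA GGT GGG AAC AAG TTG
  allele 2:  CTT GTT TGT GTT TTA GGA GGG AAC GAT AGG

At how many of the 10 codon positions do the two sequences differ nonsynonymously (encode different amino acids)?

4

Codon 1: AGA Arg / CTT Leu — nonsynonymous.
Codon 2: GTT Val / GTT Val — identical.
Codon 3: TGC Cys / TGT Cys — synonymous.
Codon 4: GAC Asp / GTT Val — nonsynonymous.
Codon 5: CTA Leu / TTA Leu — synonymous.
Codon 6: GGT Gly / GGA Gly — synonymous.
Codon 7: GGG Gly / GGG Gly — identical.
Codon 8: AAC Asn / AAC Asn — identical.
Codon 9: AAG Lys / GAT Asp — nonsynonymous.
Codon 10: TTG Leu / AGG Arg — nonsynonymous.
Nonsynonymous differences: 4.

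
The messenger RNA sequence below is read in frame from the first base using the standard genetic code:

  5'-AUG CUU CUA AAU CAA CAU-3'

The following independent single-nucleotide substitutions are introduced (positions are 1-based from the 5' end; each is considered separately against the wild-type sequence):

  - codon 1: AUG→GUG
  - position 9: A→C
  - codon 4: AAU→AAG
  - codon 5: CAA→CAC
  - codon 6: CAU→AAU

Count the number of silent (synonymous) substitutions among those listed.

1

Codon 1: AUG (Met) → GUG (Val) — missense.
Codon 3: CUA (Leu) → CUC (Leu) — synonymous.
Codon 4: AAU (Asn) → AAG (Lys) — missense.
Codon 5: CAA (Gln) → CAC (His) — missense.
Codon 6: CAU (His) → AAU (Asn) — missense.
Synonymous: 1 of 5.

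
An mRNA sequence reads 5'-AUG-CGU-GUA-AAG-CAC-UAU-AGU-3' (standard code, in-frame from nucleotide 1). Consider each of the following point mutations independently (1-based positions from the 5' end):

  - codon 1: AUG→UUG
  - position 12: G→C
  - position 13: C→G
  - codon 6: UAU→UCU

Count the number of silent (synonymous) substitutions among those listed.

Codon 1: AUG (Met) → UUG (Leu) — missense.
Codon 4: AAG (Lys) → AAC (Asn) — missense.
Codon 5: CAC (His) → GAC (Asp) — missense.
Codon 6: UAU (Tyr) → UCU (Ser) — missense.
Synonymous: 0 of 4.

0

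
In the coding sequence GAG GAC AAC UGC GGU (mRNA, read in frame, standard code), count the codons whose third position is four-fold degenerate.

1

Codon 1 GAG (Glu): third position 2-fold.
Codon 2 GAC (Asp): third position 2-fold.
Codon 3 AAC (Asn): third position 2-fold.
Codon 4 UGC (Cys): third position 2-fold.
Codon 5 GGU (Gly): third position 4-fold.
Four-fold degenerate third positions: 1.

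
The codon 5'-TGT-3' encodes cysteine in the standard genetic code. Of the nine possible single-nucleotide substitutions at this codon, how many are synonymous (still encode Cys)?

Position 1: none → 0 synonymous.
Position 2: none → 0 synonymous.
Position 3: TGC → 1 synonymous.
Total: 0 + 0 + 1 = 1.

1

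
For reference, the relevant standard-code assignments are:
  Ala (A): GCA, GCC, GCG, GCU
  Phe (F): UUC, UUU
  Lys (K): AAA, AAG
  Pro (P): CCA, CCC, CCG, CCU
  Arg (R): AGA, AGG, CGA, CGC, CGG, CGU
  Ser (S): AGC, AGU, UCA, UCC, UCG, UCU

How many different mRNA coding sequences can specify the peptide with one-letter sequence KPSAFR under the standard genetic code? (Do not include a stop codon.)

Lys: 2 codons.
Pro: 4 codons.
Ser: 6 codons.
Ala: 4 codons.
Phe: 2 codons.
Arg: 6 codons.
2 × 4 × 6 × 4 × 2 × 6 = 2304.

2304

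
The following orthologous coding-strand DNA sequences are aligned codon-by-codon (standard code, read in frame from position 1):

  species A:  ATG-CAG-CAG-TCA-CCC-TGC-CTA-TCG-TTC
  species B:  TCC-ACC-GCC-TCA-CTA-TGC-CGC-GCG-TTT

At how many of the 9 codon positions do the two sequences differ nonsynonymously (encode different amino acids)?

6

Codon 1: ATG Met / TCC Ser — nonsynonymous.
Codon 2: CAG Gln / ACC Thr — nonsynonymous.
Codon 3: CAG Gln / GCC Ala — nonsynonymous.
Codon 4: TCA Ser / TCA Ser — identical.
Codon 5: CCC Pro / CTA Leu — nonsynonymous.
Codon 6: TGC Cys / TGC Cys — identical.
Codon 7: CTA Leu / CGC Arg — nonsynonymous.
Codon 8: TCG Ser / GCG Ala — nonsynonymous.
Codon 9: TTC Phe / TTT Phe — synonymous.
Nonsynonymous differences: 6.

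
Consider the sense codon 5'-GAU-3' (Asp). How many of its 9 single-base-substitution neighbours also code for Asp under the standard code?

1

Position 1: none → 0 synonymous.
Position 2: none → 0 synonymous.
Position 3: GAC → 1 synonymous.
Total: 0 + 0 + 1 = 1.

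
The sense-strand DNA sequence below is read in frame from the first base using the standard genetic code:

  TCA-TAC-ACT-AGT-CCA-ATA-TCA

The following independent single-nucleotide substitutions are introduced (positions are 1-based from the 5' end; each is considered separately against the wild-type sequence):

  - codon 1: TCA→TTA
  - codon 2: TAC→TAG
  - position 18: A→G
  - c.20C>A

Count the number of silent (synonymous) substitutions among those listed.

0

Codon 1: TCA (Ser) → TTA (Leu) — missense.
Codon 2: TAC (Tyr) → TAG (Stop) — nonsense.
Codon 6: ATA (Ile) → ATG (Met) — missense.
Codon 7: TCA (Ser) → TAA (Stop) — nonsense.
Synonymous: 0 of 4.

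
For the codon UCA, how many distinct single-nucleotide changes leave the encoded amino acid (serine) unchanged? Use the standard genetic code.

3

Position 1: none → 0 synonymous.
Position 2: none → 0 synonymous.
Position 3: UCU, UCC, UCG → 3 synonymous.
Total: 0 + 0 + 3 = 3.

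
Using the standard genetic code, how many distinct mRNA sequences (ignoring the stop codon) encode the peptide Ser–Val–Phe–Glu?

96

Ser: 6 codons.
Val: 4 codons.
Phe: 2 codons.
Glu: 2 codons.
6 × 4 × 2 × 2 = 96.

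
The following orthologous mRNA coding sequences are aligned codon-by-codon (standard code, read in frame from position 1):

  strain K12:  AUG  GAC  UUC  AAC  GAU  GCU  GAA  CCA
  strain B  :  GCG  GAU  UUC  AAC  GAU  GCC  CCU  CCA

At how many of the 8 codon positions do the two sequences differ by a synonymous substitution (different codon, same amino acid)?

2

Codon 1: AUG Met / GCG Ala — nonsynonymous.
Codon 2: GAC Asp / GAU Asp — synonymous.
Codon 3: UUC Phe / UUC Phe — identical.
Codon 4: AAC Asn / AAC Asn — identical.
Codon 5: GAU Asp / GAU Asp — identical.
Codon 6: GCU Ala / GCC Ala — synonymous.
Codon 7: GAA Glu / CCU Pro — nonsynonymous.
Codon 8: CCA Pro / CCA Pro — identical.
Synonymous differences: 2.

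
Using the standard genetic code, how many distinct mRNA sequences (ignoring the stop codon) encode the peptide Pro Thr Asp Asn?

Pro: 4 codons.
Thr: 4 codons.
Asp: 2 codons.
Asn: 2 codons.
4 × 4 × 2 × 2 = 64.

64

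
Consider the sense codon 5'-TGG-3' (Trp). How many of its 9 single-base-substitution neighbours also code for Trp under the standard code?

0

Position 1: none → 0 synonymous.
Position 2: none → 0 synonymous.
Position 3: none → 0 synonymous.
Total: 0 + 0 + 0 = 0.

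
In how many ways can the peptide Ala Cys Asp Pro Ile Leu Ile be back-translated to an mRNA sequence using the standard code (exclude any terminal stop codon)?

Ala: 4 codons.
Cys: 2 codons.
Asp: 2 codons.
Pro: 4 codons.
Ile: 3 codons.
Leu: 6 codons.
Ile: 3 codons.
4 × 2 × 2 × 4 × 3 × 6 × 3 = 3456.

3456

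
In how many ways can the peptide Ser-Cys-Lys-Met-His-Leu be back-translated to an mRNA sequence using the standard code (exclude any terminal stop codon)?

Ser: 6 codons.
Cys: 2 codons.
Lys: 2 codons.
Met: 1 codon.
His: 2 codons.
Leu: 6 codons.
6 × 2 × 2 × 1 × 2 × 6 = 288.

288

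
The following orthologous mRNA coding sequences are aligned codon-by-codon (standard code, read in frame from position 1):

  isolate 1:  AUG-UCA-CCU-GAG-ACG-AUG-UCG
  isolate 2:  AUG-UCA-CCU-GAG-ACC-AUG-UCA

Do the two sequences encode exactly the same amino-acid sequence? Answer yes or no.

Codon 1: AUG Met / AUG Met — identical.
Codon 2: UCA Ser / UCA Ser — identical.
Codon 3: CCU Pro / CCU Pro — identical.
Codon 4: GAG Glu / GAG Glu — identical.
Codon 5: ACG Thr / ACC Thr — synonymous.
Codon 6: AUG Met / AUG Met — identical.
Codon 7: UCG Ser / UCA Ser — synonymous.
Nonsynonymous differences: 0 → same protein.

yes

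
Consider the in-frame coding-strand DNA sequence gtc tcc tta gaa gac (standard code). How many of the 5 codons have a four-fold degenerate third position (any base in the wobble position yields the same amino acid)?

Codon 1 GTC (Val): third position 4-fold.
Codon 2 TCC (Ser): third position 4-fold.
Codon 3 TTA (Leu): third position 2-fold.
Codon 4 GAA (Glu): third position 2-fold.
Codon 5 GAC (Asp): third position 2-fold.
Four-fold degenerate third positions: 2.

2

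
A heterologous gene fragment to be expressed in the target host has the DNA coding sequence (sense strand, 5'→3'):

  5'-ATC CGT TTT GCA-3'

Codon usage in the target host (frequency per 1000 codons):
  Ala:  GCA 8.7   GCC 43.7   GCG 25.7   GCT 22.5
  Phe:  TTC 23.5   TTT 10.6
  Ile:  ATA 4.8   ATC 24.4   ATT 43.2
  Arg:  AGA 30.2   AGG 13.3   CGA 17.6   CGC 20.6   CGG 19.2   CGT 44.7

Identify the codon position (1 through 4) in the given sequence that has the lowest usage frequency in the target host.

Codon 1 ATC (Ile): 24.4 per 1000.
Codon 2 CGT (Arg): 44.7 per 1000.
Codon 3 TTT (Phe): 10.6 per 1000.
Codon 4 GCA (Ala): 8.7 per 1000.
Lowest frequency is 8.7 at codon 4.

4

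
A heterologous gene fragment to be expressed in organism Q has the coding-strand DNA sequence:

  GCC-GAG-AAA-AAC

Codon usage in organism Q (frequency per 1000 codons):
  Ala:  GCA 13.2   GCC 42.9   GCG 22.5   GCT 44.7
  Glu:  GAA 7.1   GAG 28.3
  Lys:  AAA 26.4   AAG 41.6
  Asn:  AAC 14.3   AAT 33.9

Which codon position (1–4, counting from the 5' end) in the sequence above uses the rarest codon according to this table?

4

Codon 1 GCC (Ala): 42.9 per 1000.
Codon 2 GAG (Glu): 28.3 per 1000.
Codon 3 AAA (Lys): 26.4 per 1000.
Codon 4 AAC (Asn): 14.3 per 1000.
Lowest frequency is 14.3 at codon 4.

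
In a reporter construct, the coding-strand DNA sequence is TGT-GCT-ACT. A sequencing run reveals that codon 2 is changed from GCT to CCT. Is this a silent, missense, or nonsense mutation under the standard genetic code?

Position 4 falls in codon 2: GCT → Ala.
After the substitution the codon is CCT → Pro.
Ala ≠ Pro, so this is a missense mutation.

missense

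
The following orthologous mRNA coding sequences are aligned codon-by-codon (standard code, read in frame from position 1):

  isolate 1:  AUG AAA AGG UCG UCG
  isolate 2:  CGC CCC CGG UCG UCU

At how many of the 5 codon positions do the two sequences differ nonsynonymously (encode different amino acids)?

2

Codon 1: AUG Met / CGC Arg — nonsynonymous.
Codon 2: AAA Lys / CCC Pro — nonsynonymous.
Codon 3: AGG Arg / CGG Arg — synonymous.
Codon 4: UCG Ser / UCG Ser — identical.
Codon 5: UCG Ser / UCU Ser — synonymous.
Nonsynonymous differences: 2.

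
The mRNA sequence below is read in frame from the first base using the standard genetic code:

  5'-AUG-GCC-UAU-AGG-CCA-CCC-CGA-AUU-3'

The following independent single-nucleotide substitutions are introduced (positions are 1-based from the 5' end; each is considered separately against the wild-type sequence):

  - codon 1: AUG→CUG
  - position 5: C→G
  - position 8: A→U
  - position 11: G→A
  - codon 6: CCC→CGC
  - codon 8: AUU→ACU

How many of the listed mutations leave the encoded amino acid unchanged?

Codon 1: AUG (Met) → CUG (Leu) — missense.
Codon 2: GCC (Ala) → GGC (Gly) — missense.
Codon 3: UAU (Tyr) → UUU (Phe) — missense.
Codon 4: AGG (Arg) → AAG (Lys) — missense.
Codon 6: CCC (Pro) → CGC (Arg) — missense.
Codon 8: AUU (Ile) → ACU (Thr) — missense.
Synonymous: 0 of 6.

0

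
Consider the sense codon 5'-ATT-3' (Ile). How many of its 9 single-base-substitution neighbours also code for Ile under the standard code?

Position 1: none → 0 synonymous.
Position 2: none → 0 synonymous.
Position 3: ATC, ATA → 2 synonymous.
Total: 0 + 0 + 2 = 2.

2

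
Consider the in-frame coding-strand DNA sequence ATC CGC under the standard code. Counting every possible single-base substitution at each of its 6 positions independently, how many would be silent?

5

Codon 1 (ATC, Ile): 2 synonymous substitutions.
Codon 2 (CGC, Arg): 3 synonymous substitutions.
Total: 2 + 3 = 5.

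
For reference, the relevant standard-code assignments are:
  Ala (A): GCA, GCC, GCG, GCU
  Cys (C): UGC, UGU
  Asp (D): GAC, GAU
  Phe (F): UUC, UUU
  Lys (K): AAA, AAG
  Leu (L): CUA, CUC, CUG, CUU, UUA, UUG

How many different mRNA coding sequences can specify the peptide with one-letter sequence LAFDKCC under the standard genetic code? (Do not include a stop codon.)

Leu: 6 codons.
Ala: 4 codons.
Phe: 2 codons.
Asp: 2 codons.
Lys: 2 codons.
Cys: 2 codons.
Cys: 2 codons.
6 × 4 × 2 × 2 × 2 × 2 × 2 = 768.

768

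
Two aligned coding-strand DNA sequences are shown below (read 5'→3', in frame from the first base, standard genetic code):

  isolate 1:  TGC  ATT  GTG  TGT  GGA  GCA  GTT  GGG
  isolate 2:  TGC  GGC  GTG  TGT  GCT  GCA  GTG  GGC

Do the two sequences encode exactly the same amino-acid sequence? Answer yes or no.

no

Codon 1: TGC Cys / TGC Cys — identical.
Codon 2: ATT Ile / GGC Gly — nonsynonymous.
Codon 3: GTG Val / GTG Val — identical.
Codon 4: TGT Cys / TGT Cys — identical.
Codon 5: GGA Gly / GCT Ala — nonsynonymous.
Codon 6: GCA Ala / GCA Ala — identical.
Codon 7: GTT Val / GTG Val — synonymous.
Codon 8: GGG Gly / GGC Gly — synonymous.
Nonsynonymous differences: 2 → different protein.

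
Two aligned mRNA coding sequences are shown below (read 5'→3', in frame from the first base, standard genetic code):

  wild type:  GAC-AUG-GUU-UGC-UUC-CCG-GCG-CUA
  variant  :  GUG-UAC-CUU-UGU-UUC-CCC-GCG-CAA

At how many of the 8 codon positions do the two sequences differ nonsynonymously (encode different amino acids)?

4

Codon 1: GAC Asp / GUG Val — nonsynonymous.
Codon 2: AUG Met / UAC Tyr — nonsynonymous.
Codon 3: GUU Val / CUU Leu — nonsynonymous.
Codon 4: UGC Cys / UGU Cys — synonymous.
Codon 5: UUC Phe / UUC Phe — identical.
Codon 6: CCG Pro / CCC Pro — synonymous.
Codon 7: GCG Ala / GCG Ala — identical.
Codon 8: CUA Leu / CAA Gln — nonsynonymous.
Nonsynonymous differences: 4.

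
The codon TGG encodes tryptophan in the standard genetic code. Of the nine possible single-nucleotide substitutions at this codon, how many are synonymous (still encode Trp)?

0

Position 1: none → 0 synonymous.
Position 2: none → 0 synonymous.
Position 3: none → 0 synonymous.
Total: 0 + 0 + 0 = 0.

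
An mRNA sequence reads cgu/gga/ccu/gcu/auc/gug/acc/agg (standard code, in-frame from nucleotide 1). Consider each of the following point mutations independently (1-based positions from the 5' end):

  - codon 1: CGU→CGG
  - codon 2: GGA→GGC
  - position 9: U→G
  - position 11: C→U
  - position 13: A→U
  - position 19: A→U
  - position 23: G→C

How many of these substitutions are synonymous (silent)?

3

Codon 1: CGU (Arg) → CGG (Arg) — synonymous.
Codon 2: GGA (Gly) → GGC (Gly) — synonymous.
Codon 3: CCU (Pro) → CCG (Pro) — synonymous.
Codon 4: GCU (Ala) → GUU (Val) — missense.
Codon 5: AUC (Ile) → UUC (Phe) — missense.
Codon 7: ACC (Thr) → UCC (Ser) — missense.
Codon 8: AGG (Arg) → ACG (Thr) — missense.
Synonymous: 3 of 7.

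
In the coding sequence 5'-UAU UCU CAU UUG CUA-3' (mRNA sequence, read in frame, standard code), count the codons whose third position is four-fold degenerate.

Codon 1 UAU (Tyr): third position 2-fold.
Codon 2 UCU (Ser): third position 4-fold.
Codon 3 CAU (His): third position 2-fold.
Codon 4 UUG (Leu): third position 2-fold.
Codon 5 CUA (Leu): third position 4-fold.
Four-fold degenerate third positions: 2.

2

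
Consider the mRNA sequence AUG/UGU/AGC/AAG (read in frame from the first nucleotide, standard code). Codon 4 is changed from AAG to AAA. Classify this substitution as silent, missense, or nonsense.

silent

Position 12 falls in codon 4: AAG → Lys.
After the substitution the codon is AAA → Lys.
Both encode Lys, so the change is synonymous.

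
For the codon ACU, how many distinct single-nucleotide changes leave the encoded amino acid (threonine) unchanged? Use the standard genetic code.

3

Position 1: none → 0 synonymous.
Position 2: none → 0 synonymous.
Position 3: ACC, ACA, ACG → 3 synonymous.
Total: 0 + 0 + 3 = 3.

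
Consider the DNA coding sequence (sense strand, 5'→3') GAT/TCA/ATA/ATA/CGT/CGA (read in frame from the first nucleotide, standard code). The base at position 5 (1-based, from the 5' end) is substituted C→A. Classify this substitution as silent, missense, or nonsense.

nonsense

Position 5 falls in codon 2: TCA → Ser.
After the substitution the codon is TAA → Stop.
The new codon is a stop codon, so this is a nonsense mutation.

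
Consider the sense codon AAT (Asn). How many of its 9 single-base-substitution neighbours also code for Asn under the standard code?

Position 1: none → 0 synonymous.
Position 2: none → 0 synonymous.
Position 3: AAC → 1 synonymous.
Total: 0 + 0 + 1 = 1.

1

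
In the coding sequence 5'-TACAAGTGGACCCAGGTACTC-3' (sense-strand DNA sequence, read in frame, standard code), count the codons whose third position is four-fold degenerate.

3

Codon 1 TAC (Tyr): third position 2-fold.
Codon 2 AAG (Lys): third position 2-fold.
Codon 3 TGG (Trp): third position 1-fold.
Codon 4 ACC (Thr): third position 4-fold.
Codon 5 CAG (Gln): third position 2-fold.
Codon 6 GTA (Val): third position 4-fold.
Codon 7 CTC (Leu): third position 4-fold.
Four-fold degenerate third positions: 3.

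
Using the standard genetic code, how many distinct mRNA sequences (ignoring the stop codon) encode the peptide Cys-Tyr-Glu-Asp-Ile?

48

Cys: 2 codons.
Tyr: 2 codons.
Glu: 2 codons.
Asp: 2 codons.
Ile: 3 codons.
2 × 2 × 2 × 2 × 3 = 48.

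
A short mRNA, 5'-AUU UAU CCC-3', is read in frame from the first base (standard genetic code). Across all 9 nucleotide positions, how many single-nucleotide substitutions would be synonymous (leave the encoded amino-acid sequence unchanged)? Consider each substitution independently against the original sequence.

Codon 1 (AUU, Ile): 2 synonymous substitutions.
Codon 2 (UAU, Tyr): 1 synonymous substitution.
Codon 3 (CCC, Pro): 3 synonymous substitutions.
Total: 2 + 1 + 3 = 6.

6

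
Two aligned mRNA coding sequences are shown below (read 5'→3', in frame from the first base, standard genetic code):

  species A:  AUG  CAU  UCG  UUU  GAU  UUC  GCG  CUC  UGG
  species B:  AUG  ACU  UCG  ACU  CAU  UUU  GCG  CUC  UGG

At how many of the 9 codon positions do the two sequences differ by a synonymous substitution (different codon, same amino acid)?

Codon 1: AUG Met / AUG Met — identical.
Codon 2: CAU His / ACU Thr — nonsynonymous.
Codon 3: UCG Ser / UCG Ser — identical.
Codon 4: UUU Phe / ACU Thr — nonsynonymous.
Codon 5: GAU Asp / CAU His — nonsynonymous.
Codon 6: UUC Phe / UUU Phe — synonymous.
Codon 7: GCG Ala / GCG Ala — identical.
Codon 8: CUC Leu / CUC Leu — identical.
Codon 9: UGG Trp / UGG Trp — identical.
Synonymous differences: 1.

1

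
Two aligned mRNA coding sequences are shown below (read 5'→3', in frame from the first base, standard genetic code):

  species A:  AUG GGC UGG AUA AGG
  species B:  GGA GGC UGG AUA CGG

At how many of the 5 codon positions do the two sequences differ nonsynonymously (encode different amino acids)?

1

Codon 1: AUG Met / GGA Gly — nonsynonymous.
Codon 2: GGC Gly / GGC Gly — identical.
Codon 3: UGG Trp / UGG Trp — identical.
Codon 4: AUA Ile / AUA Ile — identical.
Codon 5: AGG Arg / CGG Arg — synonymous.
Nonsynonymous differences: 1.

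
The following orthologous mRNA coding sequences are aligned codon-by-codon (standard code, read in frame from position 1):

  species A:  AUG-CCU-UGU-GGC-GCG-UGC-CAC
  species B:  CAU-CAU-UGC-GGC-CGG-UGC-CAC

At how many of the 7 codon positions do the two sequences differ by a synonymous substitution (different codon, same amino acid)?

Codon 1: AUG Met / CAU His — nonsynonymous.
Codon 2: CCU Pro / CAU His — nonsynonymous.
Codon 3: UGU Cys / UGC Cys — synonymous.
Codon 4: GGC Gly / GGC Gly — identical.
Codon 5: GCG Ala / CGG Arg — nonsynonymous.
Codon 6: UGC Cys / UGC Cys — identical.
Codon 7: CAC His / CAC His — identical.
Synonymous differences: 1.

1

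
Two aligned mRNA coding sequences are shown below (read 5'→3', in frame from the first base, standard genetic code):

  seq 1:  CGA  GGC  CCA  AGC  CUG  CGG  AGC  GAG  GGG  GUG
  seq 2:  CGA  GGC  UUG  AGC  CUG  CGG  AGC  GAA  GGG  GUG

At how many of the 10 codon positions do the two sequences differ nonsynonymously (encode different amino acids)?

Codon 1: CGA Arg / CGA Arg — identical.
Codon 2: GGC Gly / GGC Gly — identical.
Codon 3: CCA Pro / UUG Leu — nonsynonymous.
Codon 4: AGC Ser / AGC Ser — identical.
Codon 5: CUG Leu / CUG Leu — identical.
Codon 6: CGG Arg / CGG Arg — identical.
Codon 7: AGC Ser / AGC Ser — identical.
Codon 8: GAG Glu / GAA Glu — synonymous.
Codon 9: GGG Gly / GGG Gly — identical.
Codon 10: GUG Val / GUG Val — identical.
Nonsynonymous differences: 1.

1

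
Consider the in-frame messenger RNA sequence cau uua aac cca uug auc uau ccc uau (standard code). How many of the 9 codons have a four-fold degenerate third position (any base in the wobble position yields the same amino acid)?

2

Codon 1 CAU (His): third position 2-fold.
Codon 2 UUA (Leu): third position 2-fold.
Codon 3 AAC (Asn): third position 2-fold.
Codon 4 CCA (Pro): third position 4-fold.
Codon 5 UUG (Leu): third position 2-fold.
Codon 6 AUC (Ile): third position 3-fold.
Codon 7 UAU (Tyr): third position 2-fold.
Codon 8 CCC (Pro): third position 4-fold.
Codon 9 UAU (Tyr): third position 2-fold.
Four-fold degenerate third positions: 2.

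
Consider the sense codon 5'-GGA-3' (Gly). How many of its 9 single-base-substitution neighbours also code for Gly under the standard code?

Position 1: none → 0 synonymous.
Position 2: none → 0 synonymous.
Position 3: GGU, GGC, GGG → 3 synonymous.
Total: 0 + 0 + 3 = 3.

3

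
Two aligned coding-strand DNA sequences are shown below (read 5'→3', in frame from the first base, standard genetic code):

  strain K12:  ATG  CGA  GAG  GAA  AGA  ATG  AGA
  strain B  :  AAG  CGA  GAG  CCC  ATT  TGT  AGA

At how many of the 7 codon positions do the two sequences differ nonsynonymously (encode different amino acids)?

4

Codon 1: ATG Met / AAG Lys — nonsynonymous.
Codon 2: CGA Arg / CGA Arg — identical.
Codon 3: GAG Glu / GAG Glu — identical.
Codon 4: GAA Glu / CCC Pro — nonsynonymous.
Codon 5: AGA Arg / ATT Ile — nonsynonymous.
Codon 6: ATG Met / TGT Cys — nonsynonymous.
Codon 7: AGA Arg / AGA Arg — identical.
Nonsynonymous differences: 4.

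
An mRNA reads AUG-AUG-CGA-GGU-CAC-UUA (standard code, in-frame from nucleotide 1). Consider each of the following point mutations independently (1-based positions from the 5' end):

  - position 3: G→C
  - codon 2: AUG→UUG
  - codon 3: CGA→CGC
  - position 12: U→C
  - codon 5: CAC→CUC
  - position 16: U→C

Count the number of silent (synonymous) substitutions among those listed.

3

Codon 1: AUG (Met) → AUC (Ile) — missense.
Codon 2: AUG (Met) → UUG (Leu) — missense.
Codon 3: CGA (Arg) → CGC (Arg) — synonymous.
Codon 4: GGU (Gly) → GGC (Gly) — synonymous.
Codon 5: CAC (His) → CUC (Leu) — missense.
Codon 6: UUA (Leu) → CUA (Leu) — synonymous.
Synonymous: 3 of 6.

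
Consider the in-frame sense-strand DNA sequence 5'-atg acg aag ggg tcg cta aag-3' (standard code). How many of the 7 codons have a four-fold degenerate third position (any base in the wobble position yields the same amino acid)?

Codon 1 ATG (Met): third position 1-fold.
Codon 2 ACG (Thr): third position 4-fold.
Codon 3 AAG (Lys): third position 2-fold.
Codon 4 GGG (Gly): third position 4-fold.
Codon 5 TCG (Ser): third position 4-fold.
Codon 6 CTA (Leu): third position 4-fold.
Codon 7 AAG (Lys): third position 2-fold.
Four-fold degenerate third positions: 4.

4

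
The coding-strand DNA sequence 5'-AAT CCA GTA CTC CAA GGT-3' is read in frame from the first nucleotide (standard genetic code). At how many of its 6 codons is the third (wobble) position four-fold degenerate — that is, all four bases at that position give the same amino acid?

Codon 1 AAT (Asn): third position 2-fold.
Codon 2 CCA (Pro): third position 4-fold.
Codon 3 GTA (Val): third position 4-fold.
Codon 4 CTC (Leu): third position 4-fold.
Codon 5 CAA (Gln): third position 2-fold.
Codon 6 GGT (Gly): third position 4-fold.
Four-fold degenerate third positions: 4.

4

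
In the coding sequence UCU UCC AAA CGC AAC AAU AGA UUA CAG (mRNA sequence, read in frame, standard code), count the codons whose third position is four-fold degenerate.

3

Codon 1 UCU (Ser): third position 4-fold.
Codon 2 UCC (Ser): third position 4-fold.
Codon 3 AAA (Lys): third position 2-fold.
Codon 4 CGC (Arg): third position 4-fold.
Codon 5 AAC (Asn): third position 2-fold.
Codon 6 AAU (Asn): third position 2-fold.
Codon 7 AGA (Arg): third position 2-fold.
Codon 8 UUA (Leu): third position 2-fold.
Codon 9 CAG (Gln): third position 2-fold.
Four-fold degenerate third positions: 3.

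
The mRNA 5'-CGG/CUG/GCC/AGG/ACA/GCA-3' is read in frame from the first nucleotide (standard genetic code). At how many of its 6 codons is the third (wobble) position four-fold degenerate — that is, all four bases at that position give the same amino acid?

Codon 1 CGG (Arg): third position 4-fold.
Codon 2 CUG (Leu): third position 4-fold.
Codon 3 GCC (Ala): third position 4-fold.
Codon 4 AGG (Arg): third position 2-fold.
Codon 5 ACA (Thr): third position 4-fold.
Codon 6 GCA (Ala): third position 4-fold.
Four-fold degenerate third positions: 5.

5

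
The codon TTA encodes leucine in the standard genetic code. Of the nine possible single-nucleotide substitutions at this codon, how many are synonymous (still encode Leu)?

Position 1: CTA → 1 synonymous.
Position 2: none → 0 synonymous.
Position 3: TTG → 1 synonymous.
Total: 1 + 0 + 1 = 2.

2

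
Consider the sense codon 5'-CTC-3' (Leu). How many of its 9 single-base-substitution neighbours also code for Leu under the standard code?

Position 1: none → 0 synonymous.
Position 2: none → 0 synonymous.
Position 3: CTT, CTA, CTG → 3 synonymous.
Total: 0 + 0 + 3 = 3.

3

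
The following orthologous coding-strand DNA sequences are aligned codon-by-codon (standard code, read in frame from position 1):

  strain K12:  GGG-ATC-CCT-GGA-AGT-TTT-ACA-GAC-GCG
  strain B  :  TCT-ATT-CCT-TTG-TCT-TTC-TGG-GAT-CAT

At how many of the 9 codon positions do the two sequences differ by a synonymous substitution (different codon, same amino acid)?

Codon 1: GGG Gly / TCT Ser — nonsynonymous.
Codon 2: ATC Ile / ATT Ile — synonymous.
Codon 3: CCT Pro / CCT Pro — identical.
Codon 4: GGA Gly / TTG Leu — nonsynonymous.
Codon 5: AGT Ser / TCT Ser — synonymous.
Codon 6: TTT Phe / TTC Phe — synonymous.
Codon 7: ACA Thr / TGG Trp — nonsynonymous.
Codon 8: GAC Asp / GAT Asp — synonymous.
Codon 9: GCG Ala / CAT His — nonsynonymous.
Synonymous differences: 4.

4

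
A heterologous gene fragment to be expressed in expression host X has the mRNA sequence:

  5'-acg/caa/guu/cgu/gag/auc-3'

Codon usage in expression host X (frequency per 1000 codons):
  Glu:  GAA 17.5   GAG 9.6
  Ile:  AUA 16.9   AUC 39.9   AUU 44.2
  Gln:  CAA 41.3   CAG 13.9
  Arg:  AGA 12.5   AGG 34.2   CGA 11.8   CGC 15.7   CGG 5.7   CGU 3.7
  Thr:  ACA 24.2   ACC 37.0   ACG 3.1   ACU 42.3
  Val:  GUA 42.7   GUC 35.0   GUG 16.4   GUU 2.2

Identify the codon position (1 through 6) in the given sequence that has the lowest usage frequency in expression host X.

3

Codon 1 ACG (Thr): 3.1 per 1000.
Codon 2 CAA (Gln): 41.3 per 1000.
Codon 3 GUU (Val): 2.2 per 1000.
Codon 4 CGU (Arg): 3.7 per 1000.
Codon 5 GAG (Glu): 9.6 per 1000.
Codon 6 AUC (Ile): 39.9 per 1000.
Lowest frequency is 2.2 at codon 3.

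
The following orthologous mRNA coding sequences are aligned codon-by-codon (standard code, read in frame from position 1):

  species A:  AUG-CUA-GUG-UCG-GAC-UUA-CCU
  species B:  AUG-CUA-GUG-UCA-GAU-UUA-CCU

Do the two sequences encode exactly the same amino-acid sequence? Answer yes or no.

Codon 1: AUG Met / AUG Met — identical.
Codon 2: CUA Leu / CUA Leu — identical.
Codon 3: GUG Val / GUG Val — identical.
Codon 4: UCG Ser / UCA Ser — synonymous.
Codon 5: GAC Asp / GAU Asp — synonymous.
Codon 6: UUA Leu / UUA Leu — identical.
Codon 7: CCU Pro / CCU Pro — identical.
Nonsynonymous differences: 0 → same protein.

yes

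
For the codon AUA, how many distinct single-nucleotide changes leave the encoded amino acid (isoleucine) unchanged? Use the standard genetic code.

Position 1: none → 0 synonymous.
Position 2: none → 0 synonymous.
Position 3: AUU, AUC → 2 synonymous.
Total: 0 + 0 + 2 = 2.

2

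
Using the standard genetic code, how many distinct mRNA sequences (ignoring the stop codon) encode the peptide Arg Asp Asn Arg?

144

Arg: 6 codons.
Asp: 2 codons.
Asn: 2 codons.
Arg: 6 codons.
6 × 2 × 2 × 6 = 144.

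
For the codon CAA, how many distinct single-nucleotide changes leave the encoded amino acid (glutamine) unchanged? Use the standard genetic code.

Position 1: none → 0 synonymous.
Position 2: none → 0 synonymous.
Position 3: CAG → 1 synonymous.
Total: 0 + 0 + 1 = 1.

1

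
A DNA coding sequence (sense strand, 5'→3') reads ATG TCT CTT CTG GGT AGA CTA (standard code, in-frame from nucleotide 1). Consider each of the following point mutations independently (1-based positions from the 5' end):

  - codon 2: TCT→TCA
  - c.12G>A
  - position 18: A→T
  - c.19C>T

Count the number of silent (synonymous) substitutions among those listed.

Codon 2: TCT (Ser) → TCA (Ser) — synonymous.
Codon 4: CTG (Leu) → CTA (Leu) — synonymous.
Codon 6: AGA (Arg) → AGT (Ser) — missense.
Codon 7: CTA (Leu) → TTA (Leu) — synonymous.
Synonymous: 3 of 4.

3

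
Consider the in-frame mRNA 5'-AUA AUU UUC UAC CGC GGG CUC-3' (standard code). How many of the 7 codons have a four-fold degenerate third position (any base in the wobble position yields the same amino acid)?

Codon 1 AUA (Ile): third position 3-fold.
Codon 2 AUU (Ile): third position 3-fold.
Codon 3 UUC (Phe): third position 2-fold.
Codon 4 UAC (Tyr): third position 2-fold.
Codon 5 CGC (Arg): third position 4-fold.
Codon 6 GGG (Gly): third position 4-fold.
Codon 7 CUC (Leu): third position 4-fold.
Four-fold degenerate third positions: 3.

3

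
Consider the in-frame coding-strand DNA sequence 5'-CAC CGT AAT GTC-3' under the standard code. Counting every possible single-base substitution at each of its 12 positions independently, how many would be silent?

8

Codon 1 (CAC, His): 1 synonymous substitution.
Codon 2 (CGT, Arg): 3 synonymous substitutions.
Codon 3 (AAT, Asn): 1 synonymous substitution.
Codon 4 (GTC, Val): 3 synonymous substitutions.
Total: 1 + 3 + 1 + 3 = 8.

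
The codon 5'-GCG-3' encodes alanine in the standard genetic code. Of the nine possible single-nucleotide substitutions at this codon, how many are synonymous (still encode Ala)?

3

Position 1: none → 0 synonymous.
Position 2: none → 0 synonymous.
Position 3: GCU, GCC, GCA → 3 synonymous.
Total: 0 + 0 + 3 = 3.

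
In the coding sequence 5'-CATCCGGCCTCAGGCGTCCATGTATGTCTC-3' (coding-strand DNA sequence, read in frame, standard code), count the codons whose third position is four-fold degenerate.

7

Codon 1 CAT (His): third position 2-fold.
Codon 2 CCG (Pro): third position 4-fold.
Codon 3 GCC (Ala): third position 4-fold.
Codon 4 TCA (Ser): third position 4-fold.
Codon 5 GGC (Gly): third position 4-fold.
Codon 6 GTC (Val): third position 4-fold.
Codon 7 CAT (His): third position 2-fold.
Codon 8 GTA (Val): third position 4-fold.
Codon 9 TGT (Cys): third position 2-fold.
Codon 10 CTC (Leu): third position 4-fold.
Four-fold degenerate third positions: 7.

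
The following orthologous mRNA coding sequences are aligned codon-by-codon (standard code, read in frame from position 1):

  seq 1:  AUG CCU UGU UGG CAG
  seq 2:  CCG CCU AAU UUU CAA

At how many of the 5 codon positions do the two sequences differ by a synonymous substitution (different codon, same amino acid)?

1

Codon 1: AUG Met / CCG Pro — nonsynonymous.
Codon 2: CCU Pro / CCU Pro — identical.
Codon 3: UGU Cys / AAU Asn — nonsynonymous.
Codon 4: UGG Trp / UUU Phe — nonsynonymous.
Codon 5: CAG Gln / CAA Gln — synonymous.
Synonymous differences: 1.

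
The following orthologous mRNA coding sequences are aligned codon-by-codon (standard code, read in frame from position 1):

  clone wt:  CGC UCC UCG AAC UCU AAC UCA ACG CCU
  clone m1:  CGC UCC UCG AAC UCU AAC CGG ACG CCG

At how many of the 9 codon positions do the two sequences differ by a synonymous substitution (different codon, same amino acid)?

Codon 1: CGC Arg / CGC Arg — identical.
Codon 2: UCC Ser / UCC Ser — identical.
Codon 3: UCG Ser / UCG Ser — identical.
Codon 4: AAC Asn / AAC Asn — identical.
Codon 5: UCU Ser / UCU Ser — identical.
Codon 6: AAC Asn / AAC Asn — identical.
Codon 7: UCA Ser / CGG Arg — nonsynonymous.
Codon 8: ACG Thr / ACG Thr — identical.
Codon 9: CCU Pro / CCG Pro — synonymous.
Synonymous differences: 1.

1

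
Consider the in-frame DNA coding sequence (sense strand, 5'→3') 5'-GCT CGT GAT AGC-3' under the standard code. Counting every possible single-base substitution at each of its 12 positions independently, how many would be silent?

8

Codon 1 (GCT, Ala): 3 synonymous substitutions.
Codon 2 (CGT, Arg): 3 synonymous substitutions.
Codon 3 (GAT, Asp): 1 synonymous substitution.
Codon 4 (AGC, Ser): 1 synonymous substitution.
Total: 3 + 3 + 1 + 1 = 8.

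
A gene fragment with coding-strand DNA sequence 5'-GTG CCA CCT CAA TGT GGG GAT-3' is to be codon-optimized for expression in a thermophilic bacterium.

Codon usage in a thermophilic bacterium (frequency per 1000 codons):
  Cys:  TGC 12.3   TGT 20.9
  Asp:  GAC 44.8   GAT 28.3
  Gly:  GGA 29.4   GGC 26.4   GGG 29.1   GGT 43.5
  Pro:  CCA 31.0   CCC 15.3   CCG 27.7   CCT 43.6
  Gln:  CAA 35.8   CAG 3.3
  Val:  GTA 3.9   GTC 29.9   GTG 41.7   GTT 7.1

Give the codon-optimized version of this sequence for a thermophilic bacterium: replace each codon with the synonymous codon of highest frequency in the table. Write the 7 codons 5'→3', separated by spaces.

Codon 1 (Val): best is GTG at 41.7.
Codon 2 (Pro): best is CCT at 43.6.
Codon 3 (Pro): best is CCT at 43.6.
Codon 4 (Gln): best is CAA at 35.8.
Codon 5 (Cys): best is TGT at 20.9.
Codon 6 (Gly): best is GGT at 43.5.
Codon 7 (Asp): best is GAC at 44.8.

GTG CCT CCT CAA TGT GGT GAC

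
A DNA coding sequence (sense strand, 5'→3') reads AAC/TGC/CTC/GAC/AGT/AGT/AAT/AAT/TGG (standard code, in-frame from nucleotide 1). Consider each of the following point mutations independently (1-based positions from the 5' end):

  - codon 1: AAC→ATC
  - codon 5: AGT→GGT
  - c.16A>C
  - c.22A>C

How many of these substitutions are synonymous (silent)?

0

Codon 1: AAC (Asn) → ATC (Ile) — missense.
Codon 5: AGT (Ser) → GGT (Gly) — missense.
Codon 6: AGT (Ser) → CGT (Arg) — missense.
Codon 8: AAT (Asn) → CAT (His) — missense.
Synonymous: 0 of 4.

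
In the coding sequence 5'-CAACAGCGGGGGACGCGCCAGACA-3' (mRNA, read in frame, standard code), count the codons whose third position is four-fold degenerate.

5

Codon 1 CAA (Gln): third position 2-fold.
Codon 2 CAG (Gln): third position 2-fold.
Codon 3 CGG (Arg): third position 4-fold.
Codon 4 GGG (Gly): third position 4-fold.
Codon 5 ACG (Thr): third position 4-fold.
Codon 6 CGC (Arg): third position 4-fold.
Codon 7 CAG (Gln): third position 2-fold.
Codon 8 ACA (Thr): third position 4-fold.
Four-fold degenerate third positions: 5.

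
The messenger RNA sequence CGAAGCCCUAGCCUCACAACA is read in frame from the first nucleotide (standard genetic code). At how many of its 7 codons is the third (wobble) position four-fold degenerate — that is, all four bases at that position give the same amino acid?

5

Codon 1 CGA (Arg): third position 4-fold.
Codon 2 AGC (Ser): third position 2-fold.
Codon 3 CCU (Pro): third position 4-fold.
Codon 4 AGC (Ser): third position 2-fold.
Codon 5 CUC (Leu): third position 4-fold.
Codon 6 ACA (Thr): third position 4-fold.
Codon 7 ACA (Thr): third position 4-fold.
Four-fold degenerate third positions: 5.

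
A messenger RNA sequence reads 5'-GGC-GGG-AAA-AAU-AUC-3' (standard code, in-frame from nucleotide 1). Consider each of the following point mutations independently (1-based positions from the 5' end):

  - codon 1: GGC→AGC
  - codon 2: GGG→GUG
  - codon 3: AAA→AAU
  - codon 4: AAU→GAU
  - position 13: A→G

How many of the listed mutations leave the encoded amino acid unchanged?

Codon 1: GGC (Gly) → AGC (Ser) — missense.
Codon 2: GGG (Gly) → GUG (Val) — missense.
Codon 3: AAA (Lys) → AAU (Asn) — missense.
Codon 4: AAU (Asn) → GAU (Asp) — missense.
Codon 5: AUC (Ile) → GUC (Val) — missense.
Synonymous: 0 of 5.

0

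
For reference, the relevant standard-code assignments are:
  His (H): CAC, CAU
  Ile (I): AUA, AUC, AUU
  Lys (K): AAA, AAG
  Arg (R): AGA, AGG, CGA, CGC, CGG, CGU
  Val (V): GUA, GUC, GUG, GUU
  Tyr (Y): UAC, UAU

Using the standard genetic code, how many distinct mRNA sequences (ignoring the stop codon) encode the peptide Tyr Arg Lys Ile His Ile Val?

Tyr: 2 codons.
Arg: 6 codons.
Lys: 2 codons.
Ile: 3 codons.
His: 2 codons.
Ile: 3 codons.
Val: 4 codons.
2 × 6 × 2 × 3 × 2 × 3 × 4 = 1728.

1728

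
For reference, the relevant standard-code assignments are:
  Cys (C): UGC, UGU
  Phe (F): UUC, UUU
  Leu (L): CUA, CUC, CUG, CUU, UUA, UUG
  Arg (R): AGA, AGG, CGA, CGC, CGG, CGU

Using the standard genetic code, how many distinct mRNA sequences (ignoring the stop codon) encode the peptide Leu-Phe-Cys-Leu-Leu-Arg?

Leu: 6 codons.
Phe: 2 codons.
Cys: 2 codons.
Leu: 6 codons.
Leu: 6 codons.
Arg: 6 codons.
6 × 2 × 2 × 6 × 6 × 6 = 5184.

5184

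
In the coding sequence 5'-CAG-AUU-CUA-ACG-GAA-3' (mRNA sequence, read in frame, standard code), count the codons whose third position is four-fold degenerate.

Codon 1 CAG (Gln): third position 2-fold.
Codon 2 AUU (Ile): third position 3-fold.
Codon 3 CUA (Leu): third position 4-fold.
Codon 4 ACG (Thr): third position 4-fold.
Codon 5 GAA (Glu): third position 2-fold.
Four-fold degenerate third positions: 2.

2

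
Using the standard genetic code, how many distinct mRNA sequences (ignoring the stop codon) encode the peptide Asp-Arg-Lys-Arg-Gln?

Asp: 2 codons.
Arg: 6 codons.
Lys: 2 codons.
Arg: 6 codons.
Gln: 2 codons.
2 × 6 × 2 × 6 × 2 = 288.

288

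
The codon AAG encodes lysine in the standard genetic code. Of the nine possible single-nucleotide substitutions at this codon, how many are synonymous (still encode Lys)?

Position 1: none → 0 synonymous.
Position 2: none → 0 synonymous.
Position 3: AAA → 1 synonymous.
Total: 0 + 0 + 1 = 1.

1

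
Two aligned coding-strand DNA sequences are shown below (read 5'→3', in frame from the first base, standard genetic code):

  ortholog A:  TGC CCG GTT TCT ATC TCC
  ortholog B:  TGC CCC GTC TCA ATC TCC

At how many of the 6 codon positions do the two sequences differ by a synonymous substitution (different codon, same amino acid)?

3

Codon 1: TGC Cys / TGC Cys — identical.
Codon 2: CCG Pro / CCC Pro — synonymous.
Codon 3: GTT Val / GTC Val — synonymous.
Codon 4: TCT Ser / TCA Ser — synonymous.
Codon 5: ATC Ile / ATC Ile — identical.
Codon 6: TCC Ser / TCC Ser — identical.
Synonymous differences: 3.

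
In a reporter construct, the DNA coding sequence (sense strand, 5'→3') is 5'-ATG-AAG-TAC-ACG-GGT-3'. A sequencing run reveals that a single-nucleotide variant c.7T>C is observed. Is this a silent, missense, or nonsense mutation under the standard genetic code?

Position 7 falls in codon 3: TAC → Tyr.
After the substitution the codon is CAC → His.
Tyr ≠ His, so this is a missense mutation.

missense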